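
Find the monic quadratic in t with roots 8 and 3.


p(t) = (t - 8)(t - 3)
Expand: t^2 - 11t + 24


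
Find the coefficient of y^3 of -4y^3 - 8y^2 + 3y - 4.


Read off the coefficient of y^3: -4


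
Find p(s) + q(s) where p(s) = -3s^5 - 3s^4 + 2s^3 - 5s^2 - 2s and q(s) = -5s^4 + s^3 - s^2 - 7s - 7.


Align terms by degree and add:
  -3s^5 - 3s^4 + 2s^3 - 5s^2 - 2s
  -5s^4 + s^3 - s^2 - 7s - 7
= -3s^5 - 8s^4 + 3s^3 - 6s^2 - 9s - 7


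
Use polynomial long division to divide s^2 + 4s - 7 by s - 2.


(s^2 + 4s - 7) / (s - 2)
Step 1: s * (s - 2) = s^2 - 2s; subtract.
Step 2: 6 * (s - 2) = 6s - 12; subtract.
Quotient: s + 6, Remainder: 5


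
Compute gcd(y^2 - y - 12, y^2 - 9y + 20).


Factor each:
  y^2 - y - 12 = (y - 4)(y + 3)
  y^2 - 9y + 20 = (y - 4)(y - 5)
Common monic factor: y - 4


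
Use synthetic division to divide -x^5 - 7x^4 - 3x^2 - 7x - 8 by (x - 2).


Synthetic division with c = 2. Coefficients: -1, -7, 0, -3, -7, -8
Bring down -1.
  -1 * 2 = -2; -2 - 7 = -9
  -9 * 2 = -18; -18 + 0 = -18
  -18 * 2 = -36; -36 - 3 = -39
  -39 * 2 = -78; -78 - 7 = -85
  -85 * 2 = -170; -170 - 8 = -178
Quotient: -x^4 - 9x^3 - 18x^2 - 39x - 85, Remainder: -178


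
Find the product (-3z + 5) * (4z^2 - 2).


Distribute each term of the first polynomial:
  (-3z)(4z^2 - 2) = -12z^3 + 6z
  (5)(4z^2 - 2) = 20z^2 - 10
Sum: -12z^3 + 20z^2 + 6z - 10


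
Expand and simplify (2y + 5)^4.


Expand (2y + 5)^4 by repeated multiplication:
  (2y + 5)^2 = 4y^2 + 20y + 25
  (2y + 5)^3 = 8y^3 + 60y^2 + 150y + 125
= 16y^4 + 160y^3 + 600y^2 + 1000y + 625


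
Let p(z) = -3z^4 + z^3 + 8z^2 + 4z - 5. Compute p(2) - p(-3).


p(2) = -5
p(-3) = -215
p(2) - p(-3) = -5 + 215 = 210


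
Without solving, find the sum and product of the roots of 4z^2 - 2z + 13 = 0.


For az^2+bz+c=0: sum = -b/a, product = c/a.
a=4, b=-2, c=13
Sum = -(-2)/4 = 1/2
Product = (13)/4 = 13/4


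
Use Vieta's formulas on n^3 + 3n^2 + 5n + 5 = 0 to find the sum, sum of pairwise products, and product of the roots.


Monic cubic n^3+bn^2+cn+d=0: sum=-b, pairwise sum=c, product=-d.
b=3, c=5, d=5
r1+r2+r3 = -3
r1r2+r1r3+r2r3 = 5
r1r2r3 = -5


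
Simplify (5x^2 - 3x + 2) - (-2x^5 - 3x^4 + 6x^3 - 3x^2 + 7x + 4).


Distribute the minus sign:
  (5x^2 - 3x + 2)
- (-2x^5 - 3x^4 + 6x^3 - 3x^2 + 7x + 4)
Negate second polynomial: 2x^5 + 3x^4 - 6x^3 + 3x^2 - 7x - 4
Add: 2x^5 + 3x^4 - 6x^3 + 8x^2 - 10x - 2


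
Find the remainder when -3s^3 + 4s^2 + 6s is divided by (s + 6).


By the Remainder Theorem, the remainder equals p(-6):
  -3*(-6)^3 = 648
  4*(-6)^2 = 144
  6*(-6)^1 = -36
  constant: 0
Sum: 648 + 144 - 36 + 0 = 756


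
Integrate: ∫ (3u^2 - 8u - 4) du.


Reverse power rule on each term:
  ∫ 3u^2 du = u^3
  ∫ -8u du = -4u^2
  ∫ -4 du = -4u
F(u) = u^3 - 4u^2 - 4u + C


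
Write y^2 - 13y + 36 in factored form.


Roots satisfy r1 + r2 = -b/a = 13 and r1*r2 = c/a = 36.
So r1 = 9, r2 = 4.
y^2 - 13y + 36 = (y - r1)(y - r2) = (y - 9)(y - 4)


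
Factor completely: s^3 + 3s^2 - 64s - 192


Try integer roots (divisors of -192). s=-8: p(-8)=0.
Divide out (s + 8): quotient is s^2 - 5s - 24.
Factor the quadratic: (s + 3)(s - 8)
Result: (s + 8)(s + 3)(s - 8)


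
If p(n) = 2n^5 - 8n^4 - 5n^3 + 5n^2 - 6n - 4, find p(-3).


Using direct substitution:
  2 * (-3)^5 = -486
  -8 * (-3)^4 = -648
  -5 * (-3)^3 = 135
  5 * (-3)^2 = 45
  -6 * (-3)^1 = 18
  constant: -4
Sum = -486 - 648 + 135 + 45 + 18 - 4 = -940


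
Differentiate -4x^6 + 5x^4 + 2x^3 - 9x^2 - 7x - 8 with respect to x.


Apply the power rule term by term:
  d/dx(-4x^6) = -24x^5
  d/dx(5x^4) = 20x^3
  d/dx(2x^3) = 6x^2
  d/dx(-9x^2) = -18x
  d/dx(-7x) = -7
  d/dx(-8) = 0
p'(x) = -24x^5 + 20x^3 + 6x^2 - 18x - 7


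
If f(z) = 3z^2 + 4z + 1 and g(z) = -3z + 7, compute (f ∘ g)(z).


Substitute g(z) into f:
f(g(z)) = 3*(-3z + 7)^2 + 4*(-3z + 7) + 1
(-3z + 7)^2 = 9z^2 - 42z + 49
Expand and combine: 27z^2 - 138z + 176


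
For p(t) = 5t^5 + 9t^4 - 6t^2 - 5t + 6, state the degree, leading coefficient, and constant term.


Highest power of t is 5, with coefficient 5. Constant term is 6.
Degree = 5, leading coefficient = 5, constant term = 6


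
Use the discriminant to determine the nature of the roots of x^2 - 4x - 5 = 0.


D = b^2 - 4ac = (-4)^2 - 4(1)(-5) = 16 + 20 = 36
Since D > 0: two distinct rational roots


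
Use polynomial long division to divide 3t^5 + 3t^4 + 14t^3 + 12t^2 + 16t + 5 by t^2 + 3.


(3t^5 + 3t^4 + 14t^3 + 12t^2 + 16t + 5) / (t^2 + 3)
Step 1: 3t^3 * (t^2 + 3) = 3t^5 + 9t^3; subtract.
Step 2: 3t^2 * (t^2 + 3) = 3t^4 + 9t^2; subtract.
Step 3: 5t * (t^2 + 3) = 5t^3 + 15t; subtract.
Step 4: 3 * (t^2 + 3) = 3t^2 + 9; subtract.
Quotient: 3t^3 + 3t^2 + 5t + 3, Remainder: t - 4


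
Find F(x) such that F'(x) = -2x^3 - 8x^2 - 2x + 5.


Reverse power rule on each term:
  ∫ -2x^3 dx = -(1/2)x^4
  ∫ -8x^2 dx = -(8/3)x^3
  ∫ -2x dx = -x^2
  ∫ 5 dx = 5x
F(x) = -(1/2)x^4 - (8/3)x^3 - x^2 + 5x + C


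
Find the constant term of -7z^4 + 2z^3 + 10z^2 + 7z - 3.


Read off the constant term: -3


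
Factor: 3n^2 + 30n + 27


Roots satisfy r1 + r2 = -b/a = -10 and r1*r2 = c/a = 9.
So r1 = -9, r2 = -1.
3n^2 + 30n + 27 = 3(n - r1)(n - r2) = 3(n + 9)(n + 1)


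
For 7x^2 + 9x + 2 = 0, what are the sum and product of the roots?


For ax^2+bx+c=0: sum = -b/a, product = c/a.
a=7, b=9, c=2
Sum = -(9)/7 = -9/7
Product = (2)/7 = 2/7


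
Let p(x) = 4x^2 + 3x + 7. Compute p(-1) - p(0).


p(-1) = 8
p(0) = 7
p(-1) - p(0) = 8 - 7 = 1


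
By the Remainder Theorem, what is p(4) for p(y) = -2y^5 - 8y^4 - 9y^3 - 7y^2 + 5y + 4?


By the Remainder Theorem, the remainder equals p(4):
  -2*(4)^5 = -2048
  -8*(4)^4 = -2048
  -9*(4)^3 = -576
  -7*(4)^2 = -112
  5*(4)^1 = 20
  constant: 4
Sum: -2048 - 2048 - 576 - 112 + 20 + 4 = -4760


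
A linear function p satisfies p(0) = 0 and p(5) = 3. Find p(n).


p(n) = mn + b. Using p(0)=0, p(5)=3:
m = (0 - 3)/(0 - 5) = -3/-5 = 3/5
b = 0 - m*(0) = 0 = 0
p(n) = (3/5)n


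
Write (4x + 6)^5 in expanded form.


Expand (4x + 6)^5 by repeated multiplication:
  (4x + 6)^2 = 16x^2 + 48x + 36
  (4x + 6)^3 = 64x^3 + 288x^2 + 432x + 216
  (4x + 6)^4 = 256x^4 + 1536x^3 + 3456x^2 + 3456x + 1296
= 1024x^5 + 7680x^4 + 23040x^3 + 34560x^2 + 25920x + 7776


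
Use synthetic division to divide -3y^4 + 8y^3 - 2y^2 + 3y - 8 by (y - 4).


Synthetic division with c = 4. Coefficients: -3, 8, -2, 3, -8
Bring down -3.
  -3 * 4 = -12; -12 + 8 = -4
  -4 * 4 = -16; -16 - 2 = -18
  -18 * 4 = -72; -72 + 3 = -69
  -69 * 4 = -276; -276 - 8 = -284
Quotient: -3y^3 - 4y^2 - 18y - 69, Remainder: -284


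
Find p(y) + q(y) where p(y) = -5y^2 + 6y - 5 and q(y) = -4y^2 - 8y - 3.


Align terms by degree and add:
  -5y^2 + 6y - 5
  -4y^2 - 8y - 3
= -9y^2 - 2y - 8


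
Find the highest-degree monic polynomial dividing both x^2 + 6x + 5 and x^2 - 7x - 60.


Factor each:
  x^2 + 6x + 5 = (x + 5)(x + 1)
  x^2 - 7x - 60 = (x + 5)(x - 12)
Common monic factor: x + 5


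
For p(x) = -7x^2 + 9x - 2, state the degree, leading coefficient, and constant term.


Highest power of x is 2, with coefficient -7. Constant term is -2.
Degree = 2, leading coefficient = -7, constant term = -2


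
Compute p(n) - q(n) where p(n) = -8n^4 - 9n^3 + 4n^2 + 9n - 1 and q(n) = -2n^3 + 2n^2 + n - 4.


Distribute the minus sign:
  (-8n^4 - 9n^3 + 4n^2 + 9n - 1)
- (-2n^3 + 2n^2 + n - 4)
Negate second polynomial: 2n^3 - 2n^2 - n + 4
Add: -8n^4 - 7n^3 + 2n^2 + 8n + 3


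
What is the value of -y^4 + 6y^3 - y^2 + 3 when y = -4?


Using direct substitution:
  -1 * (-4)^4 = -256
  6 * (-4)^3 = -384
  -1 * (-4)^2 = -16
  0 * (-4)^1 = 0
  constant: 3
Sum = -256 - 384 - 16 + 0 + 3 = -653


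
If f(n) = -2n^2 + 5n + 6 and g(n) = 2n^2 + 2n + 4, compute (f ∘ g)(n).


Substitute g(n) into f:
f(g(n)) = -2*(2n^2 + 2n + 4)^2 + 5*(2n^2 + 2n + 4) + 6
(2n^2 + 2n + 4)^2 = 4n^4 + 8n^3 + 20n^2 + 16n + 16
Expand and combine: -8n^4 - 16n^3 - 30n^2 - 22n - 6


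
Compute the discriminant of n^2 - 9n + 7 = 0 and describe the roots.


D = b^2 - 4ac = (-9)^2 - 4(1)(7) = 81 - 28 = 53
Since D > 0: two distinct irrational roots


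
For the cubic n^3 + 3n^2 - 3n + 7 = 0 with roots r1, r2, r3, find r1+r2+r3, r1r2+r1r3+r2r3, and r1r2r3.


Monic cubic n^3+bn^2+cn+d=0: sum=-b, pairwise sum=c, product=-d.
b=3, c=-3, d=7
r1+r2+r3 = -3
r1r2+r1r3+r2r3 = -3
r1r2r3 = -7


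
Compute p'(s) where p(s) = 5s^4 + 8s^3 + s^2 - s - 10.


Apply the power rule term by term:
  d/ds(5s^4) = 20s^3
  d/ds(8s^3) = 24s^2
  d/ds(s^2) = 2s
  d/ds(-s) = -1
  d/ds(-10) = 0
p'(s) = 20s^3 + 24s^2 + 2s - 1


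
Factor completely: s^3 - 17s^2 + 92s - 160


Try integer roots (divisors of -160). s=8: p(8)=0.
Divide out (s - 8): quotient is s^2 - 9s + 20.
Factor the quadratic: (s - 4)(s - 5)
Result: (s - 8)(s - 4)(s - 5)


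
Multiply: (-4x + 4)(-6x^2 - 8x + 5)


Distribute each term of the first polynomial:
  (-4x)(-6x^2 - 8x + 5) = 24x^3 + 32x^2 - 20x
  (4)(-6x^2 - 8x + 5) = -24x^2 - 32x + 20
Sum: 24x^3 + 8x^2 - 52x + 20


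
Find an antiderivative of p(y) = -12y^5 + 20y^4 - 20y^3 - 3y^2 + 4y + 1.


Reverse power rule on each term:
  ∫ -12y^5 dy = -2y^6
  ∫ 20y^4 dy = 4y^5
  ∫ -20y^3 dy = -5y^4
  ∫ -3y^2 dy = -y^3
  ∫ 4y dy = 2y^2
  ∫ 1 dy = y
F(y) = -2y^6 + 4y^5 - 5y^4 - y^3 + 2y^2 + y + C


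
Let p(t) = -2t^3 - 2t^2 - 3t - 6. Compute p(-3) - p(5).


p(-3) = 39
p(5) = -321
p(-3) - p(5) = 39 + 321 = 360


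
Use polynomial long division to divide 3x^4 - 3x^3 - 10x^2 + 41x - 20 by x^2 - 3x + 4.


(3x^4 - 3x^3 - 10x^2 + 41x - 20) / (x^2 - 3x + 4)
Step 1: 3x^2 * (x^2 - 3x + 4) = 3x^4 - 9x^3 + 12x^2; subtract.
Step 2: 6x * (x^2 - 3x + 4) = 6x^3 - 18x^2 + 24x; subtract.
Step 3: -4 * (x^2 - 3x + 4) = -4x^2 + 12x - 16; subtract.
Quotient: 3x^2 + 6x - 4, Remainder: 5x - 4


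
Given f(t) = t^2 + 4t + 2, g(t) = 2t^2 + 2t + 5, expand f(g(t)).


Substitute g(t) into f:
f(g(t)) = 1*(2t^2 + 2t + 5)^2 + 4*(2t^2 + 2t + 5) + 2
(2t^2 + 2t + 5)^2 = 4t^4 + 8t^3 + 24t^2 + 20t + 25
Expand and combine: 4t^4 + 8t^3 + 32t^2 + 28t + 47


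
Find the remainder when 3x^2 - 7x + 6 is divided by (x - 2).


By the Remainder Theorem, the remainder equals p(2):
  3*(2)^2 = 12
  -7*(2)^1 = -14
  constant: 6
Sum: 12 - 14 + 6 = 4


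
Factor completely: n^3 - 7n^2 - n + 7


Try integer roots (divisors of 7). n=7: p(7)=0.
Divide out (n - 7): quotient is n^2 - 1.
Factor the quadratic: (n - 1)(n + 1)
Result: (n - 7)(n - 1)(n + 1)


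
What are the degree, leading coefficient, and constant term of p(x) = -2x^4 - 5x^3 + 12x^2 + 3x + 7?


Highest power of x is 4, with coefficient -2. Constant term is 7.
Degree = 4, leading coefficient = -2, constant term = 7


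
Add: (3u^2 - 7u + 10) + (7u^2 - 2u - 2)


Align terms by degree and add:
  3u^2 - 7u + 10
+ 7u^2 - 2u - 2
= 10u^2 - 9u + 8


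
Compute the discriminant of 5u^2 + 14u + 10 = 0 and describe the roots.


D = b^2 - 4ac = (14)^2 - 4(5)(10) = 196 - 200 = -4
Since D < 0: two complex conjugate roots (no real roots)


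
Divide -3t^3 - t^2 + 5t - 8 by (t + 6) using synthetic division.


Synthetic division with c = -6. Coefficients: -3, -1, 5, -8
Bring down -3.
  -3 * -6 = 18; 18 - 1 = 17
  17 * -6 = -102; -102 + 5 = -97
  -97 * -6 = 582; 582 - 8 = 574
Quotient: -3t^2 + 17t - 97, Remainder: 574


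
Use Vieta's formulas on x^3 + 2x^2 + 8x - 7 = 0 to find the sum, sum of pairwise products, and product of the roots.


Monic cubic x^3+bx^2+cx+d=0: sum=-b, pairwise sum=c, product=-d.
b=2, c=8, d=-7
r1+r2+r3 = -2
r1r2+r1r3+r2r3 = 8
r1r2r3 = 7


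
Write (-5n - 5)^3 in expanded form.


Expand (-5n - 5)^3 by repeated multiplication:
  (-5n - 5)^2 = 25n^2 + 50n + 25
= -125n^3 - 375n^2 - 375n - 125


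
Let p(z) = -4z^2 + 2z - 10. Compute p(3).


Using direct substitution:
  -4 * (3)^2 = -36
  2 * (3)^1 = 6
  constant: -10
Sum = -36 + 6 - 10 = -40


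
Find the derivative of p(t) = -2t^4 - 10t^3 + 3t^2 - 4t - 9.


Apply the power rule term by term:
  d/dt(-2t^4) = -8t^3
  d/dt(-10t^3) = -30t^2
  d/dt(3t^2) = 6t
  d/dt(-4t) = -4
  d/dt(-9) = 0
p'(t) = -8t^3 - 30t^2 + 6t - 4


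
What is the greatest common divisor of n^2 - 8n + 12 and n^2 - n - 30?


Factor each:
  n^2 - 8n + 12 = (n - 6)(n - 2)
  n^2 - n - 30 = (n - 6)(n + 5)
Common monic factor: n - 6


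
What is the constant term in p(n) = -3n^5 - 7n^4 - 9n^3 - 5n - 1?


Read off the constant term: -1


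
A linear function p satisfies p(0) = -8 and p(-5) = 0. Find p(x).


p(x) = mx + b. Using p(0)=-8, p(-5)=0:
m = (-8)/(0 + 5) = -8/5 = -8/5
b = -8 - m*(0) = -8 = -8
p(x) = -(8/5)x - 8


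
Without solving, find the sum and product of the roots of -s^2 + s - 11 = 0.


For as^2+bs+c=0: sum = -b/a, product = c/a.
a=-1, b=1, c=-11
Sum = -(1)/-1 = 1
Product = (-11)/-1 = 11


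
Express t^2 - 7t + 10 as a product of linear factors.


Roots satisfy r1 + r2 = -b/a = 7 and r1*r2 = c/a = 10.
So r1 = 2, r2 = 5.
t^2 - 7t + 10 = (t - r1)(t - r2) = (t - 2)(t - 5)


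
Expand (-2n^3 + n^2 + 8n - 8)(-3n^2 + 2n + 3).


Distribute each term of the first polynomial:
  (-2n^3)(-3n^2 + 2n + 3) = 6n^5 - 4n^4 - 6n^3
  (n^2)(-3n^2 + 2n + 3) = -3n^4 + 2n^3 + 3n^2
  (8n)(-3n^2 + 2n + 3) = -24n^3 + 16n^2 + 24n
  (-8)(-3n^2 + 2n + 3) = 24n^2 - 16n - 24
Sum: 6n^5 - 7n^4 - 28n^3 + 43n^2 + 8n - 24


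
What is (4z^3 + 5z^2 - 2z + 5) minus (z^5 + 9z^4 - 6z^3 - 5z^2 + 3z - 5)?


Distribute the minus sign:
  (4z^3 + 5z^2 - 2z + 5)
- (z^5 + 9z^4 - 6z^3 - 5z^2 + 3z - 5)
Negate second polynomial: -z^5 - 9z^4 + 6z^3 + 5z^2 - 3z + 5
Add: -z^5 - 9z^4 + 10z^3 + 10z^2 - 5z + 10


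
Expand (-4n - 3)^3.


Expand (-4n - 3)^3 by repeated multiplication:
  (-4n - 3)^2 = 16n^2 + 24n + 9
= -64n^3 - 144n^2 - 108n - 27


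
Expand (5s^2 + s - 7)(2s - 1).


Distribute each term of the first polynomial:
  (5s^2)(2s - 1) = 10s^3 - 5s^2
  (s)(2s - 1) = 2s^2 - s
  (-7)(2s - 1) = -14s + 7
Sum: 10s^3 - 3s^2 - 15s + 7


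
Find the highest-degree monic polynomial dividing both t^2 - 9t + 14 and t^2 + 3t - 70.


Factor each:
  t^2 - 9t + 14 = (t - 7)(t - 2)
  t^2 + 3t - 70 = (t - 7)(t + 10)
Common monic factor: t - 7


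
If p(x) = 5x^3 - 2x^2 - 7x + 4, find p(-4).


Using direct substitution:
  5 * (-4)^3 = -320
  -2 * (-4)^2 = -32
  -7 * (-4)^1 = 28
  constant: 4
Sum = -320 - 32 + 28 + 4 = -320


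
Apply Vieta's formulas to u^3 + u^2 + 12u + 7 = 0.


Monic cubic u^3+bu^2+cu+d=0: sum=-b, pairwise sum=c, product=-d.
b=1, c=12, d=7
r1+r2+r3 = -1
r1r2+r1r3+r2r3 = 12
r1r2r3 = -7


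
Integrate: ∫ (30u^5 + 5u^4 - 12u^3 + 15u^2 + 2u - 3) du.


Reverse power rule on each term:
  ∫ 30u^5 du = 5u^6
  ∫ 5u^4 du = u^5
  ∫ -12u^3 du = -3u^4
  ∫ 15u^2 du = 5u^3
  ∫ 2u du = u^2
  ∫ -3 du = -3u
F(u) = 5u^6 + u^5 - 3u^4 + 5u^3 + u^2 - 3u + C


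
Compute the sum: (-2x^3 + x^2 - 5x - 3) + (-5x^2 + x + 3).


Align terms by degree and add:
  -2x^3 + x^2 - 5x - 3
  -5x^2 + x + 3
= -2x^3 - 4x^2 - 4x


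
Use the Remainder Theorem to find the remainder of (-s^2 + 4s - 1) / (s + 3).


By the Remainder Theorem, the remainder equals p(-3):
  -1*(-3)^2 = -9
  4*(-3)^1 = -12
  constant: -1
Sum: -9 - 12 - 1 = -22


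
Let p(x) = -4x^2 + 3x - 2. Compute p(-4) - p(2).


p(-4) = -78
p(2) = -12
p(-4) - p(2) = -78 + 12 = -66


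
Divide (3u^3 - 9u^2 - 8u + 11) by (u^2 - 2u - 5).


(3u^3 - 9u^2 - 8u + 11) / (u^2 - 2u - 5)
Step 1: 3u * (u^2 - 2u - 5) = 3u^3 - 6u^2 - 15u; subtract.
Step 2: -3 * (u^2 - 2u - 5) = -3u^2 + 6u + 15; subtract.
Quotient: 3u - 3, Remainder: u - 4


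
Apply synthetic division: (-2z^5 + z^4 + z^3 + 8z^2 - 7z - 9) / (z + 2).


Synthetic division with c = -2. Coefficients: -2, 1, 1, 8, -7, -9
Bring down -2.
  -2 * -2 = 4; 4 + 1 = 5
  5 * -2 = -10; -10 + 1 = -9
  -9 * -2 = 18; 18 + 8 = 26
  26 * -2 = -52; -52 - 7 = -59
  -59 * -2 = 118; 118 - 9 = 109
Quotient: -2z^4 + 5z^3 - 9z^2 + 26z - 59, Remainder: 109


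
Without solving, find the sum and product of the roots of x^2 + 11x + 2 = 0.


For ax^2+bx+c=0: sum = -b/a, product = c/a.
a=1, b=11, c=2
Sum = -(11)/1 = -11
Product = (2)/1 = 2


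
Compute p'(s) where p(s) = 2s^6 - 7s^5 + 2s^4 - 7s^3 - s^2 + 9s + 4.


Apply the power rule term by term:
  d/ds(2s^6) = 12s^5
  d/ds(-7s^5) = -35s^4
  d/ds(2s^4) = 8s^3
  d/ds(-7s^3) = -21s^2
  d/ds(-s^2) = -2s
  d/ds(9s) = 9
  d/ds(4) = 0
p'(s) = 12s^5 - 35s^4 + 8s^3 - 21s^2 - 2s + 9


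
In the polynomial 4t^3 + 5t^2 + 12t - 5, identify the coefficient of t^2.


Read off the coefficient of t^2: 5


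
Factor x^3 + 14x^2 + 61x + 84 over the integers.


Try integer roots (divisors of 84). x=-4: p(-4)=0.
Divide out (x + 4): quotient is x^2 + 10x + 21.
Factor the quadratic: (x + 3)(x + 7)
Result: (x + 4)(x + 3)(x + 7)


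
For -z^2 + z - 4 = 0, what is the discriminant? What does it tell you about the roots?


D = b^2 - 4ac = (1)^2 - 4(-1)(-4) = 1 - 16 = -15
Since D < 0: two complex conjugate roots (no real roots)


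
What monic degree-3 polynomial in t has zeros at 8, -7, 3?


p(t) = (t - 8)(t + 7)(t - 3)
Expand: t^3 - 4t^2 - 53t + 168


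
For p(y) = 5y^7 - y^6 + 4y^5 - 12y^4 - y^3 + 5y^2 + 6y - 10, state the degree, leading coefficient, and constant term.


Highest power of y is 7, with coefficient 5. Constant term is -10.
Degree = 7, leading coefficient = 5, constant term = -10


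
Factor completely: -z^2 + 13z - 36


Roots satisfy r1 + r2 = -b/a = 13 and r1*r2 = c/a = 36.
So r1 = 4, r2 = 9.
-z^2 + 13z - 36 = -(z - r1)(z - r2) = -(z - 4)(z - 9)


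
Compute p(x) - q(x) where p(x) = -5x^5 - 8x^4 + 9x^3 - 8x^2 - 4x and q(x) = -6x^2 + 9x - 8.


Distribute the minus sign:
  (-5x^5 - 8x^4 + 9x^3 - 8x^2 - 4x)
- (-6x^2 + 9x - 8)
Negate second polynomial: 6x^2 - 9x + 8
Add: -5x^5 - 8x^4 + 9x^3 - 2x^2 - 13x + 8


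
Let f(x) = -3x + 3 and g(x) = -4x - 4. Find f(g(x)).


Substitute g(x) into f:
f(g(x)) = -3*(-4x - 4) + 3
Expand and combine: 12x + 15


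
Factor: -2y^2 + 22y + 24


Roots satisfy r1 + r2 = -b/a = 11 and r1*r2 = c/a = -12.
So r1 = 12, r2 = -1.
-2y^2 + 22y + 24 = -2(y - r1)(y - r2) = -2(y - 12)(y + 1)


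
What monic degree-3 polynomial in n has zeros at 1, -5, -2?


p(n) = (n - 1)(n + 5)(n + 2)
Expand: n^3 + 6n^2 + 3n - 10


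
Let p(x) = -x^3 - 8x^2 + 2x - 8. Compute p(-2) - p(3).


p(-2) = -36
p(3) = -101
p(-2) - p(3) = -36 + 101 = 65


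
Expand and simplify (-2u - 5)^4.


Expand (-2u - 5)^4 by repeated multiplication:
  (-2u - 5)^2 = 4u^2 + 20u + 25
  (-2u - 5)^3 = -8u^3 - 60u^2 - 150u - 125
= 16u^4 + 160u^3 + 600u^2 + 1000u + 625


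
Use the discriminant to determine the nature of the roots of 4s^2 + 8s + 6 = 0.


D = b^2 - 4ac = (8)^2 - 4(4)(6) = 64 - 96 = -32
Since D < 0: two complex conjugate roots (no real roots)


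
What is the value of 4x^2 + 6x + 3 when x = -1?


Using direct substitution:
  4 * (-1)^2 = 4
  6 * (-1)^1 = -6
  constant: 3
Sum = 4 - 6 + 3 = 1


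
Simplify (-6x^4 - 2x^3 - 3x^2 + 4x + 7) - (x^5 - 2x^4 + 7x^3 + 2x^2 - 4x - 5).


Distribute the minus sign:
  (-6x^4 - 2x^3 - 3x^2 + 4x + 7)
- (x^5 - 2x^4 + 7x^3 + 2x^2 - 4x - 5)
Negate second polynomial: -x^5 + 2x^4 - 7x^3 - 2x^2 + 4x + 5
Add: -x^5 - 4x^4 - 9x^3 - 5x^2 + 8x + 12


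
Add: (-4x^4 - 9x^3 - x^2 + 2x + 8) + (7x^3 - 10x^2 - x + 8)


Align terms by degree and add:
  -4x^4 - 9x^3 - x^2 + 2x + 8
+ 7x^3 - 10x^2 - x + 8
= -4x^4 - 2x^3 - 11x^2 + x + 16


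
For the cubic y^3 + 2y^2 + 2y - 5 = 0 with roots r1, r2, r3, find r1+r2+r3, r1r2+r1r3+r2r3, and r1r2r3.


Monic cubic y^3+by^2+cy+d=0: sum=-b, pairwise sum=c, product=-d.
b=2, c=2, d=-5
r1+r2+r3 = -2
r1r2+r1r3+r2r3 = 2
r1r2r3 = 5


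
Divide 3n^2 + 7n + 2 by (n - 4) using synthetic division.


Synthetic division with c = 4. Coefficients: 3, 7, 2
Bring down 3.
  3 * 4 = 12; 12 + 7 = 19
  19 * 4 = 76; 76 + 2 = 78
Quotient: 3n + 19, Remainder: 78


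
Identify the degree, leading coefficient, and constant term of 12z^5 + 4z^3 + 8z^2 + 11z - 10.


Highest power of z is 5, with coefficient 12. Constant term is -10.
Degree = 5, leading coefficient = 12, constant term = -10


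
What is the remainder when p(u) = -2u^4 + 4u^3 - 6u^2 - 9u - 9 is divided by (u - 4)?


By the Remainder Theorem, the remainder equals p(4):
  -2*(4)^4 = -512
  4*(4)^3 = 256
  -6*(4)^2 = -96
  -9*(4)^1 = -36
  constant: -9
Sum: -512 + 256 - 96 - 36 - 9 = -397


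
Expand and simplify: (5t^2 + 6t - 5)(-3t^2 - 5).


Distribute each term of the first polynomial:
  (5t^2)(-3t^2 - 5) = -15t^4 - 25t^2
  (6t)(-3t^2 - 5) = -18t^3 - 30t
  (-5)(-3t^2 - 5) = 15t^2 + 25
Sum: -15t^4 - 18t^3 - 10t^2 - 30t + 25


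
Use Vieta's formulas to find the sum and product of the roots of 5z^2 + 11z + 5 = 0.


For az^2+bz+c=0: sum = -b/a, product = c/a.
a=5, b=11, c=5
Sum = -(11)/5 = -11/5
Product = (5)/5 = 1


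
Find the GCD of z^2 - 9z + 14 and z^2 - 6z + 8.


Factor each:
  z^2 - 9z + 14 = (z - 2)(z - 7)
  z^2 - 6z + 8 = (z - 2)(z - 4)
Common monic factor: z - 2


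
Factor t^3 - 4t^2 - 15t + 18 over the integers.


Try integer roots (divisors of 18). t=6: p(6)=0.
Divide out (t - 6): quotient is t^2 + 2t - 3.
Factor the quadratic: (t + 3)(t - 1)
Result: (t - 6)(t + 3)(t - 1)


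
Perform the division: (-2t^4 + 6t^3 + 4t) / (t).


(-2t^4 + 6t^3 + 4t) / (t)
Step 1: -2t^3 * (t) = -2t^4; subtract.
Step 2: 6t^2 * (t) = 6t^3; subtract.
Step 3: 0 * (t) = 0; subtract.
Step 4: 4 * (t) = 4t; subtract.
Quotient: -2t^3 + 6t^2 + 4, Remainder: 0


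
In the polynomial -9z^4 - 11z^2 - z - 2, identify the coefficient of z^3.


Read off the coefficient of z^3: 0


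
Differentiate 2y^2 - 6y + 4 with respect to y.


Apply the power rule term by term:
  d/dy(2y^2) = 4y
  d/dy(-6y) = -6
  d/dy(4) = 0
p'(y) = 4y - 6


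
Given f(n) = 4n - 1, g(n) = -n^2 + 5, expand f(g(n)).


Substitute g(n) into f:
f(g(n)) = 4*(-n^2 + 5) + (-1)
Expand and combine: -4n^2 + 19


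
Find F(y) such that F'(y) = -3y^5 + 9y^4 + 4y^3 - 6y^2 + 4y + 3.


Reverse power rule on each term:
  ∫ -3y^5 dy = -(1/2)y^6
  ∫ 9y^4 dy = (9/5)y^5
  ∫ 4y^3 dy = y^4
  ∫ -6y^2 dy = -2y^3
  ∫ 4y dy = 2y^2
  ∫ 3 dy = 3y
F(y) = -(1/2)y^6 + (9/5)y^5 + y^4 - 2y^3 + 2y^2 + 3y + C


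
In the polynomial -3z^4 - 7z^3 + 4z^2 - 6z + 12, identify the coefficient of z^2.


Read off the coefficient of z^2: 4


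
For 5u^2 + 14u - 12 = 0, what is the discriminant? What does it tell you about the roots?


D = b^2 - 4ac = (14)^2 - 4(5)(-12) = 196 + 240 = 436
Since D > 0: two distinct irrational roots


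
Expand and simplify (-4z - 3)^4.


Expand (-4z - 3)^4 by repeated multiplication:
  (-4z - 3)^2 = 16z^2 + 24z + 9
  (-4z - 3)^3 = -64z^3 - 144z^2 - 108z - 27
= 256z^4 + 768z^3 + 864z^2 + 432z + 81


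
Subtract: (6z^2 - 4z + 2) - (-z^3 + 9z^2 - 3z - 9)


Distribute the minus sign:
  (6z^2 - 4z + 2)
- (-z^3 + 9z^2 - 3z - 9)
Negate second polynomial: z^3 - 9z^2 + 3z + 9
Add: z^3 - 3z^2 - z + 11


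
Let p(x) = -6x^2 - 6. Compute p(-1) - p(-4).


p(-1) = -12
p(-4) = -102
p(-1) - p(-4) = -12 + 102 = 90


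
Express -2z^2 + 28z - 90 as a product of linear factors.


Roots satisfy r1 + r2 = -b/a = 14 and r1*r2 = c/a = 45.
So r1 = 5, r2 = 9.
-2z^2 + 28z - 90 = -2(z - r1)(z - r2) = -2(z - 5)(z - 9)


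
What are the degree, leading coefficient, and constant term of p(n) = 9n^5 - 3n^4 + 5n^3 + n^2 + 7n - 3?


Highest power of n is 5, with coefficient 9. Constant term is -3.
Degree = 5, leading coefficient = 9, constant term = -3


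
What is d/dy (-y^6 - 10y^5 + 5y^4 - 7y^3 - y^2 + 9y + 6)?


Apply the power rule term by term:
  d/dy(-y^6) = -6y^5
  d/dy(-10y^5) = -50y^4
  d/dy(5y^4) = 20y^3
  d/dy(-7y^3) = -21y^2
  d/dy(-y^2) = -2y
  d/dy(9y) = 9
  d/dy(6) = 0
p'(y) = -6y^5 - 50y^4 + 20y^3 - 21y^2 - 2y + 9


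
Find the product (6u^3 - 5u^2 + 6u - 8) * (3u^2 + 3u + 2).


Distribute each term of the first polynomial:
  (6u^3)(3u^2 + 3u + 2) = 18u^5 + 18u^4 + 12u^3
  (-5u^2)(3u^2 + 3u + 2) = -15u^4 - 15u^3 - 10u^2
  (6u)(3u^2 + 3u + 2) = 18u^3 + 18u^2 + 12u
  (-8)(3u^2 + 3u + 2) = -24u^2 - 24u - 16
Sum: 18u^5 + 3u^4 + 15u^3 - 16u^2 - 12u - 16


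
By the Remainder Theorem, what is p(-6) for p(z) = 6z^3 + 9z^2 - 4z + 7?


By the Remainder Theorem, the remainder equals p(-6):
  6*(-6)^3 = -1296
  9*(-6)^2 = 324
  -4*(-6)^1 = 24
  constant: 7
Sum: -1296 + 324 + 24 + 7 = -941


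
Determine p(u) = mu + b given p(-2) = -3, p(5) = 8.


p(u) = mu + b. Using p(-2)=-3, p(5)=8:
m = (-3 - 8)/(-2 - 5) = -11/-7 = 11/7
b = -3 - m*(-2) = -3 + 22/7 = 1/7
p(u) = (11/7)u + (1/7)


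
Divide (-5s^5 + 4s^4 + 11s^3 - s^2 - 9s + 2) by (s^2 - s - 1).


(-5s^5 + 4s^4 + 11s^3 - s^2 - 9s + 2) / (s^2 - s - 1)
Step 1: -5s^3 * (s^2 - s - 1) = -5s^5 + 5s^4 + 5s^3; subtract.
Step 2: -s^2 * (s^2 - s - 1) = -s^4 + s^3 + s^2; subtract.
Step 3: 5s * (s^2 - s - 1) = 5s^3 - 5s^2 - 5s; subtract.
Step 4: 3 * (s^2 - s - 1) = 3s^2 - 3s - 3; subtract.
Quotient: -5s^3 - s^2 + 5s + 3, Remainder: -s + 5


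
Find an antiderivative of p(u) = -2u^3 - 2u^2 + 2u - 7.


Reverse power rule on each term:
  ∫ -2u^3 du = -(1/2)u^4
  ∫ -2u^2 du = -(2/3)u^3
  ∫ 2u du = u^2
  ∫ -7 du = -7u
F(u) = -(1/2)u^4 - (2/3)u^3 + u^2 - 7u + C


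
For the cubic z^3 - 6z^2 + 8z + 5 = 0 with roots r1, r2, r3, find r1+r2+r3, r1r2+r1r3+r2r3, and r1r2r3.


Monic cubic z^3+bz^2+cz+d=0: sum=-b, pairwise sum=c, product=-d.
b=-6, c=8, d=5
r1+r2+r3 = 6
r1r2+r1r3+r2r3 = 8
r1r2r3 = -5


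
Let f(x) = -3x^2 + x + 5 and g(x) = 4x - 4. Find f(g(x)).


Substitute g(x) into f:
f(g(x)) = -3*(4x - 4)^2 + 1*(4x - 4) + 5
(4x - 4)^2 = 16x^2 - 32x + 16
Expand and combine: -48x^2 + 100x - 47


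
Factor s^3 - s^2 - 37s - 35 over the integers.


Try integer roots (divisors of -35). s=-5: p(-5)=0.
Divide out (s + 5): quotient is s^2 - 6s - 7.
Factor the quadratic: (s + 1)(s - 7)
Result: (s + 5)(s + 1)(s - 7)


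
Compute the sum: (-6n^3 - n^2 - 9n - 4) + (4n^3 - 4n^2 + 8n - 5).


Align terms by degree and add:
  -6n^3 - n^2 - 9n - 4
+ 4n^3 - 4n^2 + 8n - 5
= -2n^3 - 5n^2 - n - 9


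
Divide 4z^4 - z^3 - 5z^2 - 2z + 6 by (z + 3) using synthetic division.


Synthetic division with c = -3. Coefficients: 4, -1, -5, -2, 6
Bring down 4.
  4 * -3 = -12; -12 - 1 = -13
  -13 * -3 = 39; 39 - 5 = 34
  34 * -3 = -102; -102 - 2 = -104
  -104 * -3 = 312; 312 + 6 = 318
Quotient: 4z^3 - 13z^2 + 34z - 104, Remainder: 318


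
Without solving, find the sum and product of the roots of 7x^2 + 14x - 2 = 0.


For ax^2+bx+c=0: sum = -b/a, product = c/a.
a=7, b=14, c=-2
Sum = -(14)/7 = -2
Product = (-2)/7 = -2/7


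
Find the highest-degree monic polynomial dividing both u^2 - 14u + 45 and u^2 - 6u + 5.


Factor each:
  u^2 - 14u + 45 = (u - 5)(u - 9)
  u^2 - 6u + 5 = (u - 5)(u - 1)
Common monic factor: u - 5


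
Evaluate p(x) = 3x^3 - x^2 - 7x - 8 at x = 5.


Using direct substitution:
  3 * (5)^3 = 375
  -1 * (5)^2 = -25
  -7 * (5)^1 = -35
  constant: -8
Sum = 375 - 25 - 35 - 8 = 307


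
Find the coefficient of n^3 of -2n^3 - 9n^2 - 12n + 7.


Read off the coefficient of n^3: -2


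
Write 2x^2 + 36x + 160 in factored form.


Roots satisfy r1 + r2 = -b/a = -18 and r1*r2 = c/a = 80.
So r1 = -10, r2 = -8.
2x^2 + 36x + 160 = 2(x - r1)(x - r2) = 2(x + 10)(x + 8)


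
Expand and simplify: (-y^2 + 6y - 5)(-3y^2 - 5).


Distribute each term of the first polynomial:
  (-y^2)(-3y^2 - 5) = 3y^4 + 5y^2
  (6y)(-3y^2 - 5) = -18y^3 - 30y
  (-5)(-3y^2 - 5) = 15y^2 + 25
Sum: 3y^4 - 18y^3 + 20y^2 - 30y + 25


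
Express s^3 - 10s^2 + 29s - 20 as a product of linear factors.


Try integer roots (divisors of -20). s=1: p(1)=0.
Divide out (s - 1): quotient is s^2 - 9s + 20.
Factor the quadratic: (s - 4)(s - 5)
Result: (s - 1)(s - 4)(s - 5)


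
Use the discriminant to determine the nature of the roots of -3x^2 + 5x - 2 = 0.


D = b^2 - 4ac = (5)^2 - 4(-3)(-2) = 25 - 24 = 1
Since D > 0: two distinct rational roots


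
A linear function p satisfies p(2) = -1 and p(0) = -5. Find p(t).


p(t) = mt + b. Using p(2)=-1, p(0)=-5:
m = (-1 + 5)/(2) = 4/2 = 2
b = -1 - m*(2) = -1 - 4 = -5
p(t) = 2t - 5


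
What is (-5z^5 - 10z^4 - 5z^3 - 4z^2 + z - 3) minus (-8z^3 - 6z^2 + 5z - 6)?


Distribute the minus sign:
  (-5z^5 - 10z^4 - 5z^3 - 4z^2 + z - 3)
- (-8z^3 - 6z^2 + 5z - 6)
Negate second polynomial: 8z^3 + 6z^2 - 5z + 6
Add: -5z^5 - 10z^4 + 3z^3 + 2z^2 - 4z + 3


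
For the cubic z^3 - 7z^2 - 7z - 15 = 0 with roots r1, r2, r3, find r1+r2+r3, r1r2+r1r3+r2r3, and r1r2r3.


Monic cubic z^3+bz^2+cz+d=0: sum=-b, pairwise sum=c, product=-d.
b=-7, c=-7, d=-15
r1+r2+r3 = 7
r1r2+r1r3+r2r3 = -7
r1r2r3 = 15


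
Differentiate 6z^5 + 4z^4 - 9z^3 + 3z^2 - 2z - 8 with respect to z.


Apply the power rule term by term:
  d/dz(6z^5) = 30z^4
  d/dz(4z^4) = 16z^3
  d/dz(-9z^3) = -27z^2
  d/dz(3z^2) = 6z
  d/dz(-2z) = -2
  d/dz(-8) = 0
p'(z) = 30z^4 + 16z^3 - 27z^2 + 6z - 2


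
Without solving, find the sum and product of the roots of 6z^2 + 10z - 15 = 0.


For az^2+bz+c=0: sum = -b/a, product = c/a.
a=6, b=10, c=-15
Sum = -(10)/6 = -5/3
Product = (-15)/6 = -5/2


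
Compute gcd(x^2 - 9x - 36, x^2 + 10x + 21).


Factor each:
  x^2 - 9x - 36 = (x + 3)(x - 12)
  x^2 + 10x + 21 = (x + 3)(x + 7)
Common monic factor: x + 3


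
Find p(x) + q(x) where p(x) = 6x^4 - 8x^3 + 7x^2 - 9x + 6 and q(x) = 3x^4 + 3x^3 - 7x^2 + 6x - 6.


Align terms by degree and add:
  6x^4 - 8x^3 + 7x^2 - 9x + 6
+ 3x^4 + 3x^3 - 7x^2 + 6x - 6
= 9x^4 - 5x^3 - 3x


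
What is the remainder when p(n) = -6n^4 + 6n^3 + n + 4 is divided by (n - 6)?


By the Remainder Theorem, the remainder equals p(6):
  -6*(6)^4 = -7776
  6*(6)^3 = 1296
  0*(6)^2 = 0
  1*(6)^1 = 6
  constant: 4
Sum: -7776 + 1296 + 0 + 6 + 4 = -6470


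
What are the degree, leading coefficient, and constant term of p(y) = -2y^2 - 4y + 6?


Highest power of y is 2, with coefficient -2. Constant term is 6.
Degree = 2, leading coefficient = -2, constant term = 6


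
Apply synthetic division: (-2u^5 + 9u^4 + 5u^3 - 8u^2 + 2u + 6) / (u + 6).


Synthetic division with c = -6. Coefficients: -2, 9, 5, -8, 2, 6
Bring down -2.
  -2 * -6 = 12; 12 + 9 = 21
  21 * -6 = -126; -126 + 5 = -121
  -121 * -6 = 726; 726 - 8 = 718
  718 * -6 = -4308; -4308 + 2 = -4306
  -4306 * -6 = 25836; 25836 + 6 = 25842
Quotient: -2u^4 + 21u^3 - 121u^2 + 718u - 4306, Remainder: 25842


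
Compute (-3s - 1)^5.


Expand (-3s - 1)^5 by repeated multiplication:
  (-3s - 1)^2 = 9s^2 + 6s + 1
  (-3s - 1)^3 = -27s^3 - 27s^2 - 9s - 1
  (-3s - 1)^4 = 81s^4 + 108s^3 + 54s^2 + 12s + 1
= -243s^5 - 405s^4 - 270s^3 - 90s^2 - 15s - 1


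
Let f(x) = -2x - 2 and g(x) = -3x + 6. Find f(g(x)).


Substitute g(x) into f:
f(g(x)) = -2*(-3x + 6) + (-2)
Expand and combine: 6x - 14


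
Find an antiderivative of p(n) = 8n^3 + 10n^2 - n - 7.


Reverse power rule on each term:
  ∫ 8n^3 dn = 2n^4
  ∫ 10n^2 dn = (10/3)n^3
  ∫ -n dn = -(1/2)n^2
  ∫ -7 dn = -7n
F(n) = 2n^4 + (10/3)n^3 - (1/2)n^2 - 7n + C


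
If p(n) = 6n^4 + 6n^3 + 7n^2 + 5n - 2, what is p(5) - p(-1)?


p(5) = 4698
p(-1) = 0
p(5) - p(-1) = 4698 = 4698


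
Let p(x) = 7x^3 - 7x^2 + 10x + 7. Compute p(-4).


Using direct substitution:
  7 * (-4)^3 = -448
  -7 * (-4)^2 = -112
  10 * (-4)^1 = -40
  constant: 7
Sum = -448 - 112 - 40 + 7 = -593


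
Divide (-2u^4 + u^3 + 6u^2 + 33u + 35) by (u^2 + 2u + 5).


(-2u^4 + u^3 + 6u^2 + 33u + 35) / (u^2 + 2u + 5)
Step 1: -2u^2 * (u^2 + 2u + 5) = -2u^4 - 4u^3 - 10u^2; subtract.
Step 2: 5u * (u^2 + 2u + 5) = 5u^3 + 10u^2 + 25u; subtract.
Step 3: 6 * (u^2 + 2u + 5) = 6u^2 + 12u + 30; subtract.
Quotient: -2u^2 + 5u + 6, Remainder: -4u + 5


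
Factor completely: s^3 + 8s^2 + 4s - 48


Try integer roots (divisors of -48). s=-4: p(-4)=0.
Divide out (s + 4): quotient is s^2 + 4s - 12.
Factor the quadratic: (s + 6)(s - 2)
Result: (s + 4)(s + 6)(s - 2)


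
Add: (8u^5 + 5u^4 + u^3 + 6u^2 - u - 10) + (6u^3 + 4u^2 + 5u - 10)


Align terms by degree and add:
  8u^5 + 5u^4 + u^3 + 6u^2 - u - 10
+ 6u^3 + 4u^2 + 5u - 10
= 8u^5 + 5u^4 + 7u^3 + 10u^2 + 4u - 20


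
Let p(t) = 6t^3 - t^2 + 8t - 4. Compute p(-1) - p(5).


p(-1) = -19
p(5) = 761
p(-1) - p(5) = -19 - 761 = -780


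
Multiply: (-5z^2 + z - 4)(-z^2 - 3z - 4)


Distribute each term of the first polynomial:
  (-5z^2)(-z^2 - 3z - 4) = 5z^4 + 15z^3 + 20z^2
  (z)(-z^2 - 3z - 4) = -z^3 - 3z^2 - 4z
  (-4)(-z^2 - 3z - 4) = 4z^2 + 12z + 16
Sum: 5z^4 + 14z^3 + 21z^2 + 8z + 16


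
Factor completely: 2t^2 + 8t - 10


Roots satisfy r1 + r2 = -b/a = -4 and r1*r2 = c/a = -5.
So r1 = -5, r2 = 1.
2t^2 + 8t - 10 = 2(t - r1)(t - r2) = 2(t + 5)(t - 1)


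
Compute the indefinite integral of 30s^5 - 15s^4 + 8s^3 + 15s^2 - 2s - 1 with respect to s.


Reverse power rule on each term:
  ∫ 30s^5 ds = 5s^6
  ∫ -15s^4 ds = -3s^5
  ∫ 8s^3 ds = 2s^4
  ∫ 15s^2 ds = 5s^3
  ∫ -2s ds = -s^2
  ∫ -1 ds = -s
F(s) = 5s^6 - 3s^5 + 2s^4 + 5s^3 - s^2 - s + C


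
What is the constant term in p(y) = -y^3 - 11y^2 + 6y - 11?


Read off the constant term: -11


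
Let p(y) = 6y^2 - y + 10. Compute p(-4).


Using direct substitution:
  6 * (-4)^2 = 96
  -1 * (-4)^1 = 4
  constant: 10
Sum = 96 + 4 + 10 = 110


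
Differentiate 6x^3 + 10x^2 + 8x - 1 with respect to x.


Apply the power rule term by term:
  d/dx(6x^3) = 18x^2
  d/dx(10x^2) = 20x
  d/dx(8x) = 8
  d/dx(-1) = 0
p'(x) = 18x^2 + 20x + 8


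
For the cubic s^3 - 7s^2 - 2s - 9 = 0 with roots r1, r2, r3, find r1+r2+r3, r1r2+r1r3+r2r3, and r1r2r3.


Monic cubic s^3+bs^2+cs+d=0: sum=-b, pairwise sum=c, product=-d.
b=-7, c=-2, d=-9
r1+r2+r3 = 7
r1r2+r1r3+r2r3 = -2
r1r2r3 = 9


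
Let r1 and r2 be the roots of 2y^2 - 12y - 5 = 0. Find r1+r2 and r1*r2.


For ay^2+by+c=0: sum = -b/a, product = c/a.
a=2, b=-12, c=-5
Sum = -(-12)/2 = 6
Product = (-5)/2 = -5/2


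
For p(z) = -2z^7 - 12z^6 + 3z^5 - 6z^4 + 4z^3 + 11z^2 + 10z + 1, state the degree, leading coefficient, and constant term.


Highest power of z is 7, with coefficient -2. Constant term is 1.
Degree = 7, leading coefficient = -2, constant term = 1


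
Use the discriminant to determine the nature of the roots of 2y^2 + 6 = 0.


D = b^2 - 4ac = (0)^2 - 4(2)(6) = 0 - 48 = -48
Since D < 0: two complex conjugate roots (no real roots)


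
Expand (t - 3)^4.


Expand (t - 3)^4 by repeated multiplication:
  (t - 3)^2 = t^2 - 6t + 9
  (t - 3)^3 = t^3 - 9t^2 + 27t - 27
= t^4 - 12t^3 + 54t^2 - 108t + 81


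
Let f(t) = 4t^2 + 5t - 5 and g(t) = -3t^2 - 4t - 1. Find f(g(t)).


Substitute g(t) into f:
f(g(t)) = 4*(-3t^2 - 4t - 1)^2 + 5*(-3t^2 - 4t - 1) + (-5)
(-3t^2 - 4t - 1)^2 = 9t^4 + 24t^3 + 22t^2 + 8t + 1
Expand and combine: 36t^4 + 96t^3 + 73t^2 + 12t - 6


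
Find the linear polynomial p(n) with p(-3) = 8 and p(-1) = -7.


p(n) = mn + b. Using p(-3)=8, p(-1)=-7:
m = (8 + 7)/(-3 + 1) = 15/-2 = -15/2
b = 8 - m*(-3) = 8 - 45/2 = -29/2
p(n) = -(15/2)n - (29/2)


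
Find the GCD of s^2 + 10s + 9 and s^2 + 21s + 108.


Factor each:
  s^2 + 10s + 9 = (s + 9)(s + 1)
  s^2 + 21s + 108 = (s + 9)(s + 12)
Common monic factor: s + 9


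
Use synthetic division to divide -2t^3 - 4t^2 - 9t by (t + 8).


Synthetic division with c = -8. Coefficients: -2, -4, -9, 0
Bring down -2.
  -2 * -8 = 16; 16 - 4 = 12
  12 * -8 = -96; -96 - 9 = -105
  -105 * -8 = 840; 840 + 0 = 840
Quotient: -2t^2 + 12t - 105, Remainder: 840


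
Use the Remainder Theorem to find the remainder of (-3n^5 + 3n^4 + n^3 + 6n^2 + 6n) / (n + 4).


By the Remainder Theorem, the remainder equals p(-4):
  -3*(-4)^5 = 3072
  3*(-4)^4 = 768
  1*(-4)^3 = -64
  6*(-4)^2 = 96
  6*(-4)^1 = -24
  constant: 0
Sum: 3072 + 768 - 64 + 96 - 24 + 0 = 3848


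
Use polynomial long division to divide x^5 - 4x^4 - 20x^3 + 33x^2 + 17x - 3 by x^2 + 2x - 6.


(x^5 - 4x^4 - 20x^3 + 33x^2 + 17x - 3) / (x^2 + 2x - 6)
Step 1: x^3 * (x^2 + 2x - 6) = x^5 + 2x^4 - 6x^3; subtract.
Step 2: -6x^2 * (x^2 + 2x - 6) = -6x^4 - 12x^3 + 36x^2; subtract.
Step 3: -2x * (x^2 + 2x - 6) = -2x^3 - 4x^2 + 12x; subtract.
Step 4: 1 * (x^2 + 2x - 6) = x^2 + 2x - 6; subtract.
Quotient: x^3 - 6x^2 - 2x + 1, Remainder: 3x + 3


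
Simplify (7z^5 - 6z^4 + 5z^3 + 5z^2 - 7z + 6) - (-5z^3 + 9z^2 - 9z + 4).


Distribute the minus sign:
  (7z^5 - 6z^4 + 5z^3 + 5z^2 - 7z + 6)
- (-5z^3 + 9z^2 - 9z + 4)
Negate second polynomial: 5z^3 - 9z^2 + 9z - 4
Add: 7z^5 - 6z^4 + 10z^3 - 4z^2 + 2z + 2


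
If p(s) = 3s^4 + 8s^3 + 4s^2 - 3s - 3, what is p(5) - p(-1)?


p(5) = 2957
p(-1) = -1
p(5) - p(-1) = 2957 + 1 = 2958


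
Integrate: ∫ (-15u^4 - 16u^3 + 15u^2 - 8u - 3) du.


Reverse power rule on each term:
  ∫ -15u^4 du = -3u^5
  ∫ -16u^3 du = -4u^4
  ∫ 15u^2 du = 5u^3
  ∫ -8u du = -4u^2
  ∫ -3 du = -3u
F(u) = -3u^5 - 4u^4 + 5u^3 - 4u^2 - 3u + C


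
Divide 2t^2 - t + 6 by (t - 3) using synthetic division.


Synthetic division with c = 3. Coefficients: 2, -1, 6
Bring down 2.
  2 * 3 = 6; 6 - 1 = 5
  5 * 3 = 15; 15 + 6 = 21
Quotient: 2t + 5, Remainder: 21


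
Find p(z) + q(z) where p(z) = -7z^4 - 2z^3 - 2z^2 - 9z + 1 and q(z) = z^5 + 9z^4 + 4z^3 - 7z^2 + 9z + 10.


Align terms by degree and add:
  -7z^4 - 2z^3 - 2z^2 - 9z + 1
+ z^5 + 9z^4 + 4z^3 - 7z^2 + 9z + 10
= z^5 + 2z^4 + 2z^3 - 9z^2 + 11


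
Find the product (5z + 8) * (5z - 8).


Distribute each term of the first polynomial:
  (5z)(5z - 8) = 25z^2 - 40z
  (8)(5z - 8) = 40z - 64
Sum: 25z^2 - 64


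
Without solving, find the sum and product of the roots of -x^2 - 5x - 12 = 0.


For ax^2+bx+c=0: sum = -b/a, product = c/a.
a=-1, b=-5, c=-12
Sum = -(-5)/-1 = -5
Product = (-12)/-1 = 12


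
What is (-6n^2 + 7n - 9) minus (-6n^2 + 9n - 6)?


Distribute the minus sign:
  (-6n^2 + 7n - 9)
- (-6n^2 + 9n - 6)
Negate second polynomial: 6n^2 - 9n + 6
Add: -2n - 3


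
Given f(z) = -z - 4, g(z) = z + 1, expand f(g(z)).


Substitute g(z) into f:
f(g(z)) = -1*(z + 1) + (-4)
Expand and combine: -z - 5


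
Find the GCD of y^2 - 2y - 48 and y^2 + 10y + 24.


Factor each:
  y^2 - 2y - 48 = (y + 6)(y - 8)
  y^2 + 10y + 24 = (y + 6)(y + 4)
Common monic factor: y + 6


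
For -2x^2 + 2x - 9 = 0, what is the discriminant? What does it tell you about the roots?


D = b^2 - 4ac = (2)^2 - 4(-2)(-9) = 4 - 72 = -68
Since D < 0: two complex conjugate roots (no real roots)


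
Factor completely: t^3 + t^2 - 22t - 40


Try integer roots (divisors of -40). t=-4: p(-4)=0.
Divide out (t + 4): quotient is t^2 - 3t - 10.
Factor the quadratic: (t + 2)(t - 5)
Result: (t + 4)(t + 2)(t - 5)


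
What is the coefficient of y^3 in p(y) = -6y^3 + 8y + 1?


Read off the coefficient of y^3: -6


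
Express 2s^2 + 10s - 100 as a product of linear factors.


Roots satisfy r1 + r2 = -b/a = -5 and r1*r2 = c/a = -50.
So r1 = 5, r2 = -10.
2s^2 + 10s - 100 = 2(s - r1)(s - r2) = 2(s - 5)(s + 10)


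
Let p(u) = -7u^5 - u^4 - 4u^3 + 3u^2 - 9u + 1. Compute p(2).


Using direct substitution:
  -7 * (2)^5 = -224
  -1 * (2)^4 = -16
  -4 * (2)^3 = -32
  3 * (2)^2 = 12
  -9 * (2)^1 = -18
  constant: 1
Sum = -224 - 16 - 32 + 12 - 18 + 1 = -277


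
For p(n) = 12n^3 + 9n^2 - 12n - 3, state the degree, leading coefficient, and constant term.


Highest power of n is 3, with coefficient 12. Constant term is -3.
Degree = 3, leading coefficient = 12, constant term = -3


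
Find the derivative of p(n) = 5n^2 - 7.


Apply the power rule term by term:
  d/dn(5n^2) = 10n
  d/dn(-7) = 0
p'(n) = 10n


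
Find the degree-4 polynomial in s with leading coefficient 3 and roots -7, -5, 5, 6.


p(s) = 3(s + 7)(s + 5)(s - 5)(s - 6)
Expand: 3s^4 + 3s^3 - 201s^2 - 75s + 3150
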